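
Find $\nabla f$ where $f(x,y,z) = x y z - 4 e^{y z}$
(y*z, z*(x - 4*exp(y*z)), y*(x - 4*exp(y*z)))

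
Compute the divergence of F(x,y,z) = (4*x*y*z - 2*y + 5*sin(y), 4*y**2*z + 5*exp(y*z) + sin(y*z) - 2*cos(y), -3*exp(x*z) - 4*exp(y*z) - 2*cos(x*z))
-3*x*exp(x*z) + 2*x*sin(x*z) + 12*y*z - 4*y*exp(y*z) + 5*z*exp(y*z) + z*cos(y*z) + 2*sin(y)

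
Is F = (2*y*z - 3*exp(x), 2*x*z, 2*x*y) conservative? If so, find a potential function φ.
Yes, F is conservative. φ = 2*x*y*z - 3*exp(x)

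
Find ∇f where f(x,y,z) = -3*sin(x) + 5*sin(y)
(-3*cos(x), 5*cos(y), 0)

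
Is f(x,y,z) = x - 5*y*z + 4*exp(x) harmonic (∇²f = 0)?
No, ∇²f = 4*exp(x)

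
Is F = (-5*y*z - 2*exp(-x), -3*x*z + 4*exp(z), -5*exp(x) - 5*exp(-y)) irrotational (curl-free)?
No, ∇×F = (3*x - 4*exp(z) + 5*exp(-y), -5*y + 5*exp(x), 2*z)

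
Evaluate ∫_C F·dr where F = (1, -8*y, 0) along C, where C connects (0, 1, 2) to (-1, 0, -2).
3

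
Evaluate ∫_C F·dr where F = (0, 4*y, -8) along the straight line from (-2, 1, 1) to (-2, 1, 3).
-16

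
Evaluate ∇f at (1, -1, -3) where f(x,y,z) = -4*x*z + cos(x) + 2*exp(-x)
(-sin(1) - 2*exp(-1) + 12, 0, -4)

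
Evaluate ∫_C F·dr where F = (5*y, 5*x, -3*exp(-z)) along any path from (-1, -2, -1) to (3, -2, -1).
-40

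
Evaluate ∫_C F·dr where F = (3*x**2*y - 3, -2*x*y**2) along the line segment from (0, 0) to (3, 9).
-3681/4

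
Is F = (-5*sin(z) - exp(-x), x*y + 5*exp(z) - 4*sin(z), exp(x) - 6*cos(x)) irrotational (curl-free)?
No, ∇×F = (-5*exp(z) + 4*cos(z), -exp(x) - 6*sin(x) - 5*cos(z), y)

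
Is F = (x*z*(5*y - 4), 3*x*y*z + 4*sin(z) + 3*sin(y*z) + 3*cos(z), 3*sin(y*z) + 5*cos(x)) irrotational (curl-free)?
No, ∇×F = (-3*x*y - 3*y*cos(y*z) + 3*z*cos(y*z) + 3*sin(z) - 4*cos(z), x*(5*y - 4) + 5*sin(x), z*(-5*x + 3*y))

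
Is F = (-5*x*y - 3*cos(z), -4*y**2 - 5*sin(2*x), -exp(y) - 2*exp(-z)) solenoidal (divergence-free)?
No, ∇·F = -13*y + 2*exp(-z)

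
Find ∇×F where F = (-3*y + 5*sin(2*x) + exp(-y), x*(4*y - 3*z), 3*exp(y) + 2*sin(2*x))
(3*x + 3*exp(y), -4*cos(2*x), 4*y - 3*z + 3 + exp(-y))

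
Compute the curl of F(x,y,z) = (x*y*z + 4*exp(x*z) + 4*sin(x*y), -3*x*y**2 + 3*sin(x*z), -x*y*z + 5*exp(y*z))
(-x*z - 3*x*cos(x*z) + 5*z*exp(y*z), x*y + 4*x*exp(x*z) + y*z, -x*z - 4*x*cos(x*y) - 3*y**2 + 3*z*cos(x*z))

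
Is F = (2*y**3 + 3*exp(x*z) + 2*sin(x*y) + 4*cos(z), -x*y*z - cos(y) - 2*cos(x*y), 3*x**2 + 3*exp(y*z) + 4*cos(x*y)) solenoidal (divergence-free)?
No, ∇·F = -x*z + 2*x*sin(x*y) + 3*y*exp(y*z) + 2*y*cos(x*y) + 3*z*exp(x*z) + sin(y)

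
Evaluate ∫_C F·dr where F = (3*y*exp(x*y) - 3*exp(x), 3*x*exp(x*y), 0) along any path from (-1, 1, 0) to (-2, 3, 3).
3*(1 - exp(4))*exp(-6)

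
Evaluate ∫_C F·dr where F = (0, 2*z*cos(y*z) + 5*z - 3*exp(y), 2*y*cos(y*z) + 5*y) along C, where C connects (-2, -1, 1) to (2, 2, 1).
-3*exp(2) + 3*exp(-1) + 2*sin(1) + 2*sin(2) + 15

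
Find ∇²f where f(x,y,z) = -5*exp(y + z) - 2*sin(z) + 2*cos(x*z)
-2*x**2*cos(x*z) - 2*z**2*cos(x*z) - 10*exp(y + z) + 2*sin(z)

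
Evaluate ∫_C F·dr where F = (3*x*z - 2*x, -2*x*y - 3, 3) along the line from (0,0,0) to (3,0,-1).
-21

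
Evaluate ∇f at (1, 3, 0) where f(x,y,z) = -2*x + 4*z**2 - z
(-2, 0, -1)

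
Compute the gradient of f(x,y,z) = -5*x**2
(-10*x, 0, 0)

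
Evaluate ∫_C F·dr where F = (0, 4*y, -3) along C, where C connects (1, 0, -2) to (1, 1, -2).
2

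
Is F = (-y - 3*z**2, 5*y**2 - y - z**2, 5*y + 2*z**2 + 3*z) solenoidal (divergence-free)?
No, ∇·F = 10*y + 4*z + 2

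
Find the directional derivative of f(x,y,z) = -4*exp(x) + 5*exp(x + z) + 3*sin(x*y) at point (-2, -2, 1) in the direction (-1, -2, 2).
6*cos(4) + 4*exp(-2)/3 + 5*exp(-1)/3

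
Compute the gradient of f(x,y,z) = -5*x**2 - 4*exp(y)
(-10*x, -4*exp(y), 0)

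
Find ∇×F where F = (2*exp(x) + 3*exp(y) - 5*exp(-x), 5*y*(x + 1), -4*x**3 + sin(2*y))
(2*cos(2*y), 12*x**2, 5*y - 3*exp(y))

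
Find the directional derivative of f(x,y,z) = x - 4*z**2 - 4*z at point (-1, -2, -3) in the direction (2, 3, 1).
11*sqrt(14)/7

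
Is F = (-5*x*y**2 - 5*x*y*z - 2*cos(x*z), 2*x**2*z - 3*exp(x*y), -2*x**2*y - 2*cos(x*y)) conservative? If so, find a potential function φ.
No, ∇×F = (2*x*(-2*x + sin(x*y)), -x*y + 2*x*sin(x*z) - 2*y*sin(x*y), 10*x*y + 9*x*z - 3*y*exp(x*y)) ≠ 0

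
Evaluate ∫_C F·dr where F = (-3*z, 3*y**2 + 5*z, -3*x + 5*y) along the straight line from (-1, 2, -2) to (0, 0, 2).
18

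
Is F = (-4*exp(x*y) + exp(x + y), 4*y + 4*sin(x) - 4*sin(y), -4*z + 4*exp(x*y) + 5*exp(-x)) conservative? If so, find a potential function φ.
No, ∇×F = (4*x*exp(x*y), -4*y*exp(x*y) + 5*exp(-x), 4*x*exp(x*y) - exp(x + y) + 4*cos(x)) ≠ 0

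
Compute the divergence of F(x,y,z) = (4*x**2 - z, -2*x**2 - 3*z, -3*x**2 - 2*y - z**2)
8*x - 2*z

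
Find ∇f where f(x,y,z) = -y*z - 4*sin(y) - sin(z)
(0, -z - 4*cos(y), -y - cos(z))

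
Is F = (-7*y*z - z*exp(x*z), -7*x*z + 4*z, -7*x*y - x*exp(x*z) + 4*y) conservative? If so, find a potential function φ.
Yes, F is conservative. φ = -7*x*y*z + 4*y*z - exp(x*z)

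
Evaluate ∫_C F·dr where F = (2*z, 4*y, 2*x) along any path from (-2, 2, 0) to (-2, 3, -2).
18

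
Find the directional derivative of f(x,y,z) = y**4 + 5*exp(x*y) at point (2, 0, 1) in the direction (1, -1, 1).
-10*sqrt(3)/3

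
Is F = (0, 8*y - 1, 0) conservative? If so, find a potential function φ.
Yes, F is conservative. φ = y*(4*y - 1)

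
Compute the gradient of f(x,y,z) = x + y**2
(1, 2*y, 0)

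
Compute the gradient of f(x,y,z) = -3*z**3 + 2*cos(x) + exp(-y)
(-2*sin(x), -exp(-y), -9*z**2)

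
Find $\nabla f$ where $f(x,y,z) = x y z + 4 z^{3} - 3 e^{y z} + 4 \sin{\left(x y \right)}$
(y*(z + 4*cos(x*y)), x*z + 4*x*cos(x*y) - 3*z*exp(y*z), x*y - 3*y*exp(y*z) + 12*z**2)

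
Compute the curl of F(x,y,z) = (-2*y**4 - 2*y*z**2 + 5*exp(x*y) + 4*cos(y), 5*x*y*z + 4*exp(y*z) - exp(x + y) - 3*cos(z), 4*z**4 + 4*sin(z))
(-5*x*y - 4*y*exp(y*z) - 3*sin(z), -4*y*z, -5*x*exp(x*y) + 8*y**3 + 5*y*z + 2*z**2 - exp(x + y) + 4*sin(y))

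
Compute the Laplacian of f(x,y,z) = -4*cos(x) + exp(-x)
4*cos(x) + exp(-x)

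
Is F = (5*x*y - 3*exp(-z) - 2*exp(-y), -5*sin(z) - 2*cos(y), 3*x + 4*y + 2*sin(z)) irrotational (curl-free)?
No, ∇×F = (5*cos(z) + 4, -3 + 3*exp(-z), -5*x - 2*exp(-y))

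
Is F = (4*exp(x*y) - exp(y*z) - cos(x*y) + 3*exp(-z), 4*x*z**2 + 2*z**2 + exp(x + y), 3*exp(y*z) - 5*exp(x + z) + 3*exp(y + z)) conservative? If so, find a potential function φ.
No, ∇×F = (-8*x*z + 3*z*exp(y*z) - 4*z + 3*exp(y + z), -y*exp(y*z) + 5*exp(x + z) - 3*exp(-z), -4*x*exp(x*y) - x*sin(x*y) + 4*z**2 + z*exp(y*z) + exp(x + y)) ≠ 0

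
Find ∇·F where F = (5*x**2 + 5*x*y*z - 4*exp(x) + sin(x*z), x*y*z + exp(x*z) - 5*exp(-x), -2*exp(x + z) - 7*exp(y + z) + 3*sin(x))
x*z + 10*x + 5*y*z + z*cos(x*z) - 4*exp(x) - 2*exp(x + z) - 7*exp(y + z)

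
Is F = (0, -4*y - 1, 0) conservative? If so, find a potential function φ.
Yes, F is conservative. φ = y*(-2*y - 1)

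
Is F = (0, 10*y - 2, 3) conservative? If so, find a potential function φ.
Yes, F is conservative. φ = 5*y**2 - 2*y + 3*z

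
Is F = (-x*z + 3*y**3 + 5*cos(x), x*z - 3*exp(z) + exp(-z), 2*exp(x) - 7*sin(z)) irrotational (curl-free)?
No, ∇×F = (-x + 3*exp(z) + exp(-z), -x - 2*exp(x), -9*y**2 + z)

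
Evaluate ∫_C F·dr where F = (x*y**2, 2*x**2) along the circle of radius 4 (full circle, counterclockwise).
0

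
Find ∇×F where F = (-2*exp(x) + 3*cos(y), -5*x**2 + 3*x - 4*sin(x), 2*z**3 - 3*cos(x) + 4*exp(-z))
(0, -3*sin(x), -10*x + 3*sin(y) - 4*cos(x) + 3)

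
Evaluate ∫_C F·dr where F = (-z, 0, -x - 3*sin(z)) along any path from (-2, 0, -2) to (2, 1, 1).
-3*cos(2) + 3*cos(1) + 2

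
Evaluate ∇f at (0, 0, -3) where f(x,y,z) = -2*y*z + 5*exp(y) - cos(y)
(0, 11, 0)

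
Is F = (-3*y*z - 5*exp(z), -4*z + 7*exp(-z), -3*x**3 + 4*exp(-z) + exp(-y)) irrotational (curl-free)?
No, ∇×F = (4 + 7*exp(-z) - exp(-y), 9*x**2 - 3*y - 5*exp(z), 3*z)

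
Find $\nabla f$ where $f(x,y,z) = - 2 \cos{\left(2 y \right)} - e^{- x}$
(exp(-x), 4*sin(2*y), 0)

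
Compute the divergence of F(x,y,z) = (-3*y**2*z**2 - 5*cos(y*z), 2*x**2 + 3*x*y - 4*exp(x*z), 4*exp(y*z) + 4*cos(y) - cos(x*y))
3*x + 4*y*exp(y*z)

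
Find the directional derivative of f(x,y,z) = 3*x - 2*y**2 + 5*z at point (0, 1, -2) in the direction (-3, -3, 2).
13*sqrt(22)/22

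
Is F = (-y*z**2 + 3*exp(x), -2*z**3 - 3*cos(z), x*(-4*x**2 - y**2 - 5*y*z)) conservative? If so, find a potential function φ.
No, ∇×F = (-x*(2*y + 5*z) + 6*z**2 - 3*sin(z), 12*x**2 + y**2 + 3*y*z, z**2) ≠ 0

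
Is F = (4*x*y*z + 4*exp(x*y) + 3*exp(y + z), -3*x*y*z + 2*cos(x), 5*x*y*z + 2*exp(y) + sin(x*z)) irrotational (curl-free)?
No, ∇×F = (3*x*y + 5*x*z + 2*exp(y), 4*x*y - 5*y*z - z*cos(x*z) + 3*exp(y + z), -4*x*z - 4*x*exp(x*y) - 3*y*z - 3*exp(y + z) - 2*sin(x))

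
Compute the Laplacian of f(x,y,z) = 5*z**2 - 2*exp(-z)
10 - 2*exp(-z)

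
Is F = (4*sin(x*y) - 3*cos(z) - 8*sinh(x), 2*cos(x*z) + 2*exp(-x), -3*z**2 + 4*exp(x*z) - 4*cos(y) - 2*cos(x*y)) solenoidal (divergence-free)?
No, ∇·F = 4*x*exp(x*z) + 4*y*cos(x*y) - 6*z - 8*cosh(x)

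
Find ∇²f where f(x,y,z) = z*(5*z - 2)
10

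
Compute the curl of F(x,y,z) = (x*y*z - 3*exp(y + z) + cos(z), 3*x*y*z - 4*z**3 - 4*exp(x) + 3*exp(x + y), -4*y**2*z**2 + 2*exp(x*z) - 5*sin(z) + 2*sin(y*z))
(-3*x*y - 8*y*z**2 + 12*z**2 + 2*z*cos(y*z), x*y - 2*z*exp(x*z) - 3*exp(y + z) - sin(z), -x*z + 3*y*z - 4*exp(x) + 3*exp(x + y) + 3*exp(y + z))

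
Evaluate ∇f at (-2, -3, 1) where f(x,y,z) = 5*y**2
(0, -30, 0)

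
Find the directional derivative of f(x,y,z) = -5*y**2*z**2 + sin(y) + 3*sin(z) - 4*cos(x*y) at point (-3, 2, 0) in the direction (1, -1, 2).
sqrt(6)*(-cos(2) - 20*sin(6) + 6)/6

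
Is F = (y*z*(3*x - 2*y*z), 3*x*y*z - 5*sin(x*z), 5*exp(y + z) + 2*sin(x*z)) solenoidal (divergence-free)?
No, ∇·F = 3*x*z + 2*x*cos(x*z) + 3*y*z + 5*exp(y + z)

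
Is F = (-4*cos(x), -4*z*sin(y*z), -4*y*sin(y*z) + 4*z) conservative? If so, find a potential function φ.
Yes, F is conservative. φ = 2*z**2 - 4*sin(x) + 4*cos(y*z)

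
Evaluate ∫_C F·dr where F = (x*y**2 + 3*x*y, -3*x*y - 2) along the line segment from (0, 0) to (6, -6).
-96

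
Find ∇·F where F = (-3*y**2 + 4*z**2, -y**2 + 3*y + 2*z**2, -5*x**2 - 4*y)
3 - 2*y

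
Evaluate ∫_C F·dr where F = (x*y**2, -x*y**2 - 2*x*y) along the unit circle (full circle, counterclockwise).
-pi/4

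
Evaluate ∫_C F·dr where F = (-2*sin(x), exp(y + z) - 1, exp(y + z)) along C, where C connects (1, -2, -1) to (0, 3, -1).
-3 - 2*cos(1) - exp(-3) + exp(2)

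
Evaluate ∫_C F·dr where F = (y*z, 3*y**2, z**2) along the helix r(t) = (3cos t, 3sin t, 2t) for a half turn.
pi**2*(-27 + 16*pi)/6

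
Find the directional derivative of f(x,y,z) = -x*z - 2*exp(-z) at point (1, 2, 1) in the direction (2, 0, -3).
sqrt(13)*(-6 + E)*exp(-1)/13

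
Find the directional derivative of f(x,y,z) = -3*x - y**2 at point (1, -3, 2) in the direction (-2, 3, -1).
12*sqrt(14)/7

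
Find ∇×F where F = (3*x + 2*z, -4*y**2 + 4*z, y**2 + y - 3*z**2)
(2*y - 3, 2, 0)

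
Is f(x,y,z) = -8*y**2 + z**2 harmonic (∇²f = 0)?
No, ∇²f = -14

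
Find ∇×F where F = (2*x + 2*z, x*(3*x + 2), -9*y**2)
(-18*y, 2, 6*x + 2)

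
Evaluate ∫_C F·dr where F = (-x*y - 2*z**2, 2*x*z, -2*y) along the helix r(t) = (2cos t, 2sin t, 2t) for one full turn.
-48*pi**2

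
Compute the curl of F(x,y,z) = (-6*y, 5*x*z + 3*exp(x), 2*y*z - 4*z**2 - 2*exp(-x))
(-5*x + 2*z, -2*exp(-x), 5*z + 3*exp(x) + 6)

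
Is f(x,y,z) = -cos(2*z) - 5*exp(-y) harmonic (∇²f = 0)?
No, ∇²f = 4*cos(2*z) - 5*exp(-y)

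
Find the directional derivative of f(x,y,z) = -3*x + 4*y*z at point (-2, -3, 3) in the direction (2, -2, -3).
6*sqrt(17)/17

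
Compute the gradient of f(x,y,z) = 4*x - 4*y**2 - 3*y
(4, -8*y - 3, 0)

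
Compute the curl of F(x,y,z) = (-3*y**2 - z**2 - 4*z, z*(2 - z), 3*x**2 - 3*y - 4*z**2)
(2*z - 5, -6*x - 2*z - 4, 6*y)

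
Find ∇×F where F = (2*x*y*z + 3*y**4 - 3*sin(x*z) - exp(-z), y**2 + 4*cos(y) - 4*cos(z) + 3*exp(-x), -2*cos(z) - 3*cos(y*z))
(3*z*sin(y*z) - 4*sin(z), 2*x*y - 3*x*cos(x*z) + exp(-z), -2*x*z - 12*y**3 - 3*exp(-x))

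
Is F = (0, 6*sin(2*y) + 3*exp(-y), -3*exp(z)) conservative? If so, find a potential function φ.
Yes, F is conservative. φ = -3*exp(z) - 3*cos(2*y) - 3*exp(-y)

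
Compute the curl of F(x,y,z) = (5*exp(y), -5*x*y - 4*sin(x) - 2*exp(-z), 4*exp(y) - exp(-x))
(4*exp(y) - 2*exp(-z), -exp(-x), -5*y - 5*exp(y) - 4*cos(x))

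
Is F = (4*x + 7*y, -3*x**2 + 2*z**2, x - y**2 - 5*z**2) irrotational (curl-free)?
No, ∇×F = (-2*y - 4*z, -1, -6*x - 7)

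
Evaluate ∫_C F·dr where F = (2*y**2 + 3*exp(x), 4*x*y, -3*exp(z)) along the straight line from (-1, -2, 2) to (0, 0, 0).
-3*exp(-1) + 8 + 3*exp(2)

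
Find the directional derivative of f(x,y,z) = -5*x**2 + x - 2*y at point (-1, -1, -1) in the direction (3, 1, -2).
31*sqrt(14)/14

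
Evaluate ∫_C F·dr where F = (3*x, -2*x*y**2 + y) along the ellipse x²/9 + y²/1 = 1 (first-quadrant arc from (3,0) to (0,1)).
-13 - 3*pi/8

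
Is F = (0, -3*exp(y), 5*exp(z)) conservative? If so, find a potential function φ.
Yes, F is conservative. φ = -3*exp(y) + 5*exp(z)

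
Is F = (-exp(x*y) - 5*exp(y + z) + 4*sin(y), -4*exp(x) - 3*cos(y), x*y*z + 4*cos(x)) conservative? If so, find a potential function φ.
No, ∇×F = (x*z, -y*z - 5*exp(y + z) + 4*sin(x), x*exp(x*y) - 4*exp(x) + 5*exp(y + z) - 4*cos(y)) ≠ 0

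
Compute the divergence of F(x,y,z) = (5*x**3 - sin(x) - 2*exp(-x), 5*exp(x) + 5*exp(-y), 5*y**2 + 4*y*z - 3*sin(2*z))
15*x**2 + 4*y - cos(x) - 6*cos(2*z) - 5*exp(-y) + 2*exp(-x)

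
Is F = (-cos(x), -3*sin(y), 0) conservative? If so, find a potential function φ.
Yes, F is conservative. φ = -sin(x) + 3*cos(y)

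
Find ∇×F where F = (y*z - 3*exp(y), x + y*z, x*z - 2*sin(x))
(-y, y - z + 2*cos(x), -z + 3*exp(y) + 1)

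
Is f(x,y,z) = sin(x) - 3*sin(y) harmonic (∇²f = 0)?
No, ∇²f = -sin(x) + 3*sin(y)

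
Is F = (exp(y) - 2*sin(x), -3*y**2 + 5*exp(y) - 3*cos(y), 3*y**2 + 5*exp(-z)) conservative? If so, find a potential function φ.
No, ∇×F = (6*y, 0, -exp(y)) ≠ 0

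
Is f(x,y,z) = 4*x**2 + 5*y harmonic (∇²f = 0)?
No, ∇²f = 8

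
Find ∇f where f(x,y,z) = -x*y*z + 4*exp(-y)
(-y*z, -x*z - 4*exp(-y), -x*y)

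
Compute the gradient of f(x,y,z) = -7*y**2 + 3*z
(0, -14*y, 3)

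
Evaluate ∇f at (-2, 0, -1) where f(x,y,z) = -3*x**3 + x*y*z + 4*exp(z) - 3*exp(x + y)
(-36 - 3*exp(-2), 2 - 3*exp(-2), 4*exp(-1))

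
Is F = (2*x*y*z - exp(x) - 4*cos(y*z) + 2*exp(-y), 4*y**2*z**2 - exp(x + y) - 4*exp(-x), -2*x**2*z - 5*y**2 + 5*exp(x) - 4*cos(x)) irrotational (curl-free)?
No, ∇×F = (2*y*(-4*y*z - 5), 2*x*y + 4*x*z + 4*y*sin(y*z) - 5*exp(x) - 4*sin(x), -2*x*z - 4*z*sin(y*z) - exp(x + y) + 2*exp(-y) + 4*exp(-x))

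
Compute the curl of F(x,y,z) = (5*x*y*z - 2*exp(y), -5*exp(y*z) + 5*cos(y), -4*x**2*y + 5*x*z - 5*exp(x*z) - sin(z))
(-4*x**2 + 5*y*exp(y*z), 13*x*y + 5*z*exp(x*z) - 5*z, -5*x*z + 2*exp(y))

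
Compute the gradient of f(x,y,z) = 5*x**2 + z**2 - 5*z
(10*x, 0, 2*z - 5)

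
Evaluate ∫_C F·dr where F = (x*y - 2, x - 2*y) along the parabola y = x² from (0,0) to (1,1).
-25/12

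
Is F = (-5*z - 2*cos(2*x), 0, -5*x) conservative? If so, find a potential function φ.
Yes, F is conservative. φ = -5*x*z - sin(2*x)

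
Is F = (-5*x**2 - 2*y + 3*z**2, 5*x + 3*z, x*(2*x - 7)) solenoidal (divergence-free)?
No, ∇·F = -10*x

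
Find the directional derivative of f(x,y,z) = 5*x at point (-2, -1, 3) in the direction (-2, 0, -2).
-5*sqrt(2)/2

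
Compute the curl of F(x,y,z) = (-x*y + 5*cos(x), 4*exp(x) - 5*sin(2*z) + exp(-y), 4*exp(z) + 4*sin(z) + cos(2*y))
(-2*sin(2*y) + 10*cos(2*z), 0, x + 4*exp(x))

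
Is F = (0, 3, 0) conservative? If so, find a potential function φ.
Yes, F is conservative. φ = 3*y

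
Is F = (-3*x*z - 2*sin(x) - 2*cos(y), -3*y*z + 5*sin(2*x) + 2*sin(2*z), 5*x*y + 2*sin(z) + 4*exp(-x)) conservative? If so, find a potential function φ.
No, ∇×F = (5*x + 3*y - 4*cos(2*z), -3*x - 5*y + 4*exp(-x), -2*sin(y) + 10*cos(2*x)) ≠ 0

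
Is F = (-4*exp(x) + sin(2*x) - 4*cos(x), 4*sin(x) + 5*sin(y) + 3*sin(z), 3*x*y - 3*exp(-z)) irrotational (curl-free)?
No, ∇×F = (3*x - 3*cos(z), -3*y, 4*cos(x))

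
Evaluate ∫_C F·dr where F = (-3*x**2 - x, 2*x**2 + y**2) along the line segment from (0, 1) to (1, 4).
43/2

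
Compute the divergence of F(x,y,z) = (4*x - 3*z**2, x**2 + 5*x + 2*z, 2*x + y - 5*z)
-1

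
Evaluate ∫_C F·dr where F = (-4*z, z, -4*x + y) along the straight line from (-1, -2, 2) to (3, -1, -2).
22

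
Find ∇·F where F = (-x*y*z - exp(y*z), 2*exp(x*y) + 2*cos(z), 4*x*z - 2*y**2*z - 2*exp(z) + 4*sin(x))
2*x*exp(x*y) + 4*x - 2*y**2 - y*z - 2*exp(z)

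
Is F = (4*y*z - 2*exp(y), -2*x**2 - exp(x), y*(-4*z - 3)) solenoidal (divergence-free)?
No, ∇·F = -4*y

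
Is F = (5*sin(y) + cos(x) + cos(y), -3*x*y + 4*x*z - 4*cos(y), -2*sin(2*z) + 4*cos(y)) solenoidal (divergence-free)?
No, ∇·F = -3*x - sin(x) + 4*sin(y) - 4*cos(2*z)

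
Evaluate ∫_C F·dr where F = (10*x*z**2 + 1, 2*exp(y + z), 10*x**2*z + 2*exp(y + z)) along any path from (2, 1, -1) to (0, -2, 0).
-24 + 2*exp(-2)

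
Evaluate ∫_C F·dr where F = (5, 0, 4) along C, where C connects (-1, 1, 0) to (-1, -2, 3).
12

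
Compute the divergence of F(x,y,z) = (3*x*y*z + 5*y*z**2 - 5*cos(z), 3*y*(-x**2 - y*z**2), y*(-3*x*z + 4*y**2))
-3*x**2 - 3*x*y - 6*y*z**2 + 3*y*z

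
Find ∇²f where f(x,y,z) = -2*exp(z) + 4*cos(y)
-2*exp(z) - 4*cos(y)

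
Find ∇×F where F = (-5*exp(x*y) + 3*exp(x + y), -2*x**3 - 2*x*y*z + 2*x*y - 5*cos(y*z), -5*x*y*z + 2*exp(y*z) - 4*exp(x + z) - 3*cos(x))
(2*x*y - 5*x*z - 5*y*sin(y*z) + 2*z*exp(y*z), 5*y*z + 4*exp(x + z) - 3*sin(x), -6*x**2 + 5*x*exp(x*y) - 2*y*z + 2*y - 3*exp(x + y))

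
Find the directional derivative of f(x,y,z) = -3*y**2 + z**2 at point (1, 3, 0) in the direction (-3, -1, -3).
18*sqrt(19)/19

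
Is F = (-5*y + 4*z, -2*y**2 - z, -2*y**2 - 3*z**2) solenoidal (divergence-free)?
No, ∇·F = -4*y - 6*z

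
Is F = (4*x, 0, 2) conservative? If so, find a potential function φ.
Yes, F is conservative. φ = 2*x**2 + 2*z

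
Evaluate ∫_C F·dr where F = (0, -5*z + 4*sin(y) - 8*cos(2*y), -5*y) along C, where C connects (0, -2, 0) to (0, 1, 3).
-15 + 4*sqrt(2)*cos(pi/4 + 2) - 4*cos(1) - 4*sin(4)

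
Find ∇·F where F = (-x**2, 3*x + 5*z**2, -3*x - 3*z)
-2*x - 3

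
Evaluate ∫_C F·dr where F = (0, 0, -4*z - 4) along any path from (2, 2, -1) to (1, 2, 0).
-2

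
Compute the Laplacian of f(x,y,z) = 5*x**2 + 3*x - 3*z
10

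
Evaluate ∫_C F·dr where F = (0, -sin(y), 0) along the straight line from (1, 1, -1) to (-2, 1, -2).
0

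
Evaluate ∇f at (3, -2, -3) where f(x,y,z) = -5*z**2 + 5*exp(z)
(0, 0, 5*exp(-3) + 30)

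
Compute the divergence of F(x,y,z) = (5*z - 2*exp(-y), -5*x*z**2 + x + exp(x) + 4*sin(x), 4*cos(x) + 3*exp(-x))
0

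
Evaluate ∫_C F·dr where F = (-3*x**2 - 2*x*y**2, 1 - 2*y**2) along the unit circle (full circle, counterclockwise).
0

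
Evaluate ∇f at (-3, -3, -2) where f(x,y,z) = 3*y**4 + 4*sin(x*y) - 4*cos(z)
(-12*cos(9), -324 - 12*cos(9), -4*sin(2))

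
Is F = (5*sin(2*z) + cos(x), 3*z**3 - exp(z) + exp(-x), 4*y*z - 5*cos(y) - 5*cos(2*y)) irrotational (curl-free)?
No, ∇×F = (-9*z**2 + 4*z + exp(z) + 5*sin(y) + 10*sin(2*y), 10*cos(2*z), -exp(-x))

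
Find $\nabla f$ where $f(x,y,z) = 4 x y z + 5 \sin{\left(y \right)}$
(4*y*z, 4*x*z + 5*cos(y), 4*x*y)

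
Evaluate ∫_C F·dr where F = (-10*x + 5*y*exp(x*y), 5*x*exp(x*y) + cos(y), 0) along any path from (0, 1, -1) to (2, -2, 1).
-25 - sin(2) - sin(1) + 5*exp(-4)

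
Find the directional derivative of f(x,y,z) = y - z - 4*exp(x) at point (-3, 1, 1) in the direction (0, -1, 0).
-1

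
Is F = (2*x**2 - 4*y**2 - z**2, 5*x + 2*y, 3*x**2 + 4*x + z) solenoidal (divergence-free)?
No, ∇·F = 4*x + 3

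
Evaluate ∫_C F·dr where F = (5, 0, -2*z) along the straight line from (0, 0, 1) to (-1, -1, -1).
-5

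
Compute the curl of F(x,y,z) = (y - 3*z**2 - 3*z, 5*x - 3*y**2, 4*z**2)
(0, -6*z - 3, 4)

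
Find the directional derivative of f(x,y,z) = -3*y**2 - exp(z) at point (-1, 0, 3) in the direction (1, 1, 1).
-sqrt(3)*exp(3)/3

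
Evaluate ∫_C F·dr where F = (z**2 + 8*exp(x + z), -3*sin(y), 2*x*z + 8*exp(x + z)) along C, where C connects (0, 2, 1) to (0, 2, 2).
8*E*(-1 + E)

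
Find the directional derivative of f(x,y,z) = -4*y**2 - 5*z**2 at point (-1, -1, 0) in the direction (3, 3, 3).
8*sqrt(3)/3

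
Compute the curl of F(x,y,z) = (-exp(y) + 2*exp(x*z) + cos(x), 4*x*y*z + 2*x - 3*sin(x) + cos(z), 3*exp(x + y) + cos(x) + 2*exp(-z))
(-4*x*y + 3*exp(x + y) + sin(z), 2*x*exp(x*z) - 3*exp(x + y) + sin(x), 4*y*z + exp(y) - 3*cos(x) + 2)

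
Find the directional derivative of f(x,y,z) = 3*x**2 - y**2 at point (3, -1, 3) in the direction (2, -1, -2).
34/3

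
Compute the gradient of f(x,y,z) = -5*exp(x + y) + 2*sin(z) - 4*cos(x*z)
(4*z*sin(x*z) - 5*exp(x + y), -5*exp(x + y), 4*x*sin(x*z) + 2*cos(z))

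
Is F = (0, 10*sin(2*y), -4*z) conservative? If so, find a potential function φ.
Yes, F is conservative. φ = -2*z**2 - 5*cos(2*y)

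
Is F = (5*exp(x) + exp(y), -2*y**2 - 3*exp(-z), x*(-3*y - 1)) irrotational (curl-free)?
No, ∇×F = (-3*x - 3*exp(-z), 3*y + 1, -exp(y))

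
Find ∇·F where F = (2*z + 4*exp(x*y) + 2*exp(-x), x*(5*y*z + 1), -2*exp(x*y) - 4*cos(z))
5*x*z + 4*y*exp(x*y) + 4*sin(z) - 2*exp(-x)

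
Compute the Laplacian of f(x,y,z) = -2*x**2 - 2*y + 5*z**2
6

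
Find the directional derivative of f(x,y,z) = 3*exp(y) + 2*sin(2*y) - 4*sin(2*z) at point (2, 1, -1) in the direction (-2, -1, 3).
-sqrt(14)*(28*cos(2) + 3*E)/14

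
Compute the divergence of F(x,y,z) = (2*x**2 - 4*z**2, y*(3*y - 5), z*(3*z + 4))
4*x + 6*y + 6*z - 1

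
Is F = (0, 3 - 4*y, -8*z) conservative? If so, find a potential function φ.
Yes, F is conservative. φ = -2*y**2 + 3*y - 4*z**2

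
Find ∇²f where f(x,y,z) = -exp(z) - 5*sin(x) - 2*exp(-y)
-exp(z) + 5*sin(x) - 2*exp(-y)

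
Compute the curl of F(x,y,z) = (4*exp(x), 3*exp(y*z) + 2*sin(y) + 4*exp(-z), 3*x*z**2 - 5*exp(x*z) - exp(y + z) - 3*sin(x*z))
(-3*y*exp(y*z) - exp(y + z) + 4*exp(-z), z*(-3*z + 5*exp(x*z) + 3*cos(x*z)), 0)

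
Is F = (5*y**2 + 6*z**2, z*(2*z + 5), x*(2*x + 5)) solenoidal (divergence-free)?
Yes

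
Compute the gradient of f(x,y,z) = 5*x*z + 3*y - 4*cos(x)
(5*z + 4*sin(x), 3, 5*x)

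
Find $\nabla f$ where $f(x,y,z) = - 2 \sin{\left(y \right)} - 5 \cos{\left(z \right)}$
(0, -2*cos(y), 5*sin(z))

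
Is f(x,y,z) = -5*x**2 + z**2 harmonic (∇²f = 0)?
No, ∇²f = -8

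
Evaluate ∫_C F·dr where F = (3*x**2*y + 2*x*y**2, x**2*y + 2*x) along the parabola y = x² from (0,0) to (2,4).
1088/15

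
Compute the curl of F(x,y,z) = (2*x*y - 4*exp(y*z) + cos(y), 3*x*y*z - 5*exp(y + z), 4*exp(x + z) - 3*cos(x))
(-3*x*y + 5*exp(y + z), -4*y*exp(y*z) - 4*exp(x + z) - 3*sin(x), -2*x + 3*y*z + 4*z*exp(y*z) + sin(y))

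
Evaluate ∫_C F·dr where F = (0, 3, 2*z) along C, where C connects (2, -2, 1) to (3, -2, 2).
3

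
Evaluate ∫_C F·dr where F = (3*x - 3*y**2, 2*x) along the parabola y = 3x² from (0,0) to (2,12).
-674/5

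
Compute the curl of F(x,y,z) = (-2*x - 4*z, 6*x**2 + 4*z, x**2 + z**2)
(-4, -2*x - 4, 12*x)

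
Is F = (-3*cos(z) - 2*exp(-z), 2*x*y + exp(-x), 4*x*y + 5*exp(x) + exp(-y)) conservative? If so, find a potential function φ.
No, ∇×F = (4*x - exp(-y), -4*y - 5*exp(x) + 3*sin(z) + 2*exp(-z), 2*y - exp(-x)) ≠ 0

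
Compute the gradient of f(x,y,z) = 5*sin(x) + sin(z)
(5*cos(x), 0, cos(z))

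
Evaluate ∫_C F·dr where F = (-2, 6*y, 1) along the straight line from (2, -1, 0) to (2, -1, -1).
-1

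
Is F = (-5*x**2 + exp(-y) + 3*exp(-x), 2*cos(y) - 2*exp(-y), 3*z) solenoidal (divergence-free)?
No, ∇·F = -10*x - 2*sin(y) + 3 + 2*exp(-y) - 3*exp(-x)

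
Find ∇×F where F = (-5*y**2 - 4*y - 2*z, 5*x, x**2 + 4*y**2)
(8*y, -2*x - 2, 10*y + 9)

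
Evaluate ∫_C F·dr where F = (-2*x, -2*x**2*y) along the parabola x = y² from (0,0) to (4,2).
-112/3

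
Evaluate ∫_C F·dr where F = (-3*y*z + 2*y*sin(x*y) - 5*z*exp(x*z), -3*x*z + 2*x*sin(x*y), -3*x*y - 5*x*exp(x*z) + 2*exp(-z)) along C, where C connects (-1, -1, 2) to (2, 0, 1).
-5*exp(2) - 2*exp(-1) + 7*exp(-2) + 2*cos(1) + 4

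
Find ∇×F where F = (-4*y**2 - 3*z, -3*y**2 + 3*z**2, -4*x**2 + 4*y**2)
(8*y - 6*z, 8*x - 3, 8*y)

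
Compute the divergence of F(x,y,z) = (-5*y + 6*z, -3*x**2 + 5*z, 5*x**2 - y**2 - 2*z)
-2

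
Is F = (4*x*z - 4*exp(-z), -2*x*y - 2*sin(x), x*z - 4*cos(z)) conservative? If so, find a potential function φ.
No, ∇×F = (0, 4*x - z + 4*exp(-z), -2*y - 2*cos(x)) ≠ 0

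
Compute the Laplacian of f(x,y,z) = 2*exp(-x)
2*exp(-x)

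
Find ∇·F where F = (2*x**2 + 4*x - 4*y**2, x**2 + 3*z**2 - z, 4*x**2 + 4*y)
4*x + 4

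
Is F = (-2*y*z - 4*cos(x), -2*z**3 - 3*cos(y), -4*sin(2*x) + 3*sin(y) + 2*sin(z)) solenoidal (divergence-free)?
No, ∇·F = 4*sin(x) + 3*sin(y) + 2*cos(z)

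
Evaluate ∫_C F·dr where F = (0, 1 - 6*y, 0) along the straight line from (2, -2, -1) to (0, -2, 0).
0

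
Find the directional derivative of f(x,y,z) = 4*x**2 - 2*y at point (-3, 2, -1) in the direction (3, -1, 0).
-7*sqrt(10)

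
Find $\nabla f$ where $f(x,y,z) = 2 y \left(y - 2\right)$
(0, 4*y - 4, 0)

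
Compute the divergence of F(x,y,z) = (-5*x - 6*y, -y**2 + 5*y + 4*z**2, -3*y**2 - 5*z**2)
-2*y - 10*z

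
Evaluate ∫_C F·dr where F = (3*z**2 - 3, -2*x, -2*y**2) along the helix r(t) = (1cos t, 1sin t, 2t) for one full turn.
6*pi*(-1 + 8*pi)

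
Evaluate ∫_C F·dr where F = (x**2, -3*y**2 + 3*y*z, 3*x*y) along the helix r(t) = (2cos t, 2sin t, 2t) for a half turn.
-6*pi - 16/3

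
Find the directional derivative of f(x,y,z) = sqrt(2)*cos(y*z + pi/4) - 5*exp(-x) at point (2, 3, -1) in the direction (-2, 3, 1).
-5*sqrt(14)*exp(-2)/7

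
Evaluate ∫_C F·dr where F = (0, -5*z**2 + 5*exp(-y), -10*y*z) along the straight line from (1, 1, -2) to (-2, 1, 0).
20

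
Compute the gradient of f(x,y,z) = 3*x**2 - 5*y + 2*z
(6*x, -5, 2)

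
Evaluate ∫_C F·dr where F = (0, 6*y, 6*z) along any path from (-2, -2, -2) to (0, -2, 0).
-12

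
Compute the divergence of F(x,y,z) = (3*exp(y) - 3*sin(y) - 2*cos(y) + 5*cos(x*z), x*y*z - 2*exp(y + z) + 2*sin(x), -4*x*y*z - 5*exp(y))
-4*x*y + x*z - 5*z*sin(x*z) - 2*exp(y + z)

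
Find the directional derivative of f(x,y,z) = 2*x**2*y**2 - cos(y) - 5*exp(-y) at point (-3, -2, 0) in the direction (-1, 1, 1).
sqrt(3)*(-24 - sin(2) + 5*exp(2))/3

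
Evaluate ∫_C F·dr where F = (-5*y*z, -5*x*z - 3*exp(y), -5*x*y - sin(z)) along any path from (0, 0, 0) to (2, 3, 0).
3 - 3*exp(3)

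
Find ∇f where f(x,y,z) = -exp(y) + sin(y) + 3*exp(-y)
(0, -exp(y) + cos(y) - 3*exp(-y), 0)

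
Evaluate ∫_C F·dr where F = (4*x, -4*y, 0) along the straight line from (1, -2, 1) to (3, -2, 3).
16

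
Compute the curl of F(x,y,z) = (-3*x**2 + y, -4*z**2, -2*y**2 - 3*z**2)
(-4*y + 8*z, 0, -1)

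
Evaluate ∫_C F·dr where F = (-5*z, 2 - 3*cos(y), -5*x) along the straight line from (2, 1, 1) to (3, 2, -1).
-3*sin(2) + 3*sin(1) + 27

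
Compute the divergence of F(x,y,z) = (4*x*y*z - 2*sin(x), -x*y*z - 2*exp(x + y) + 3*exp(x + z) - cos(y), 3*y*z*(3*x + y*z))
9*x*y - x*z + 6*y**2*z + 4*y*z - 2*exp(x + y) + sin(y) - 2*cos(x)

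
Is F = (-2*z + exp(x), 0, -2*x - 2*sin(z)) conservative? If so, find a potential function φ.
Yes, F is conservative. φ = -2*x*z + exp(x) + 2*cos(z)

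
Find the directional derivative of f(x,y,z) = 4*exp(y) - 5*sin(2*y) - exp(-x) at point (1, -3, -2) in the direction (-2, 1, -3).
sqrt(14)*(-5*exp(3)*cos(6) - exp(2) + 2)*exp(-3)/7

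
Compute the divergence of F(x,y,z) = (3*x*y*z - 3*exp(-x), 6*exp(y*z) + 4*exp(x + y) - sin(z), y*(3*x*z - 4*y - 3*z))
((3*y*z + 3*y*(x - 1) + 6*z*exp(y*z) + 4*exp(x + y))*exp(x) + 3)*exp(-x)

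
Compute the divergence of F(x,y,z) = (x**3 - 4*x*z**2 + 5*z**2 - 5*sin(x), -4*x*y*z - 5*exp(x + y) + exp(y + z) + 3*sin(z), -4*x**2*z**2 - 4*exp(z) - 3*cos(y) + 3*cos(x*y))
-8*x**2*z + 3*x**2 - 4*x*z - 4*z**2 - 4*exp(z) - 5*exp(x + y) + exp(y + z) - 5*cos(x)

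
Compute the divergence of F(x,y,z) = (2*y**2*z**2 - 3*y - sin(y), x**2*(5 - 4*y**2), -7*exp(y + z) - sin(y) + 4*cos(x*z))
-8*x**2*y - 4*x*sin(x*z) - 7*exp(y + z)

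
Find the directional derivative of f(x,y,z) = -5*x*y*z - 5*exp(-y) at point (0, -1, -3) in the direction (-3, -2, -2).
5*sqrt(17)*(9 - 2*E)/17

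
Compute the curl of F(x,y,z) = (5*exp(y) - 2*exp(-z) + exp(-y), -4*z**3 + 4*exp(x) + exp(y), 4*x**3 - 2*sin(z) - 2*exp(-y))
(12*z**2 + 2*exp(-y), -12*x**2 + 2*exp(-z), 4*exp(x) - 5*exp(y) + exp(-y))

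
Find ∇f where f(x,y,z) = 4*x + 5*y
(4, 5, 0)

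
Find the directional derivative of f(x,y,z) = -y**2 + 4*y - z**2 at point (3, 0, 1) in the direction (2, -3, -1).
-5*sqrt(14)/7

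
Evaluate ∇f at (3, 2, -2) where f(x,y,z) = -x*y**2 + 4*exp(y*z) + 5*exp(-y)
(-4, -12 - 5*exp(-2) - 8*exp(-4), 8*exp(-4))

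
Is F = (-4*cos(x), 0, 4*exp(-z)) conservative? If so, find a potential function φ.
Yes, F is conservative. φ = -4*sin(x) - 4*exp(-z)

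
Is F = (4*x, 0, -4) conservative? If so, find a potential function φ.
Yes, F is conservative. φ = 2*x**2 - 4*z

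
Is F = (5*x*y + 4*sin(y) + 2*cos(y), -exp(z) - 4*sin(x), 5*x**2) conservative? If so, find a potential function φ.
No, ∇×F = (exp(z), -10*x, -5*x + 2*sin(y) - 4*cos(x) - 4*cos(y)) ≠ 0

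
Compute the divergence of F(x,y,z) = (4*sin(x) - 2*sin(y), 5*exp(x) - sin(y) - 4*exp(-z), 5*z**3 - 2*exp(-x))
15*z**2 + 4*cos(x) - cos(y)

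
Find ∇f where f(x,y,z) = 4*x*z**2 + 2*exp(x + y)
(4*z**2 + 2*exp(x + y), 2*exp(x + y), 8*x*z)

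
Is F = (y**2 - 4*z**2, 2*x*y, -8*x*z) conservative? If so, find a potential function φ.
Yes, F is conservative. φ = x*(y**2 - 4*z**2)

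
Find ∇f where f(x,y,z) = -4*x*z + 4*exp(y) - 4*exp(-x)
(-4*z + 4*exp(-x), 4*exp(y), -4*x)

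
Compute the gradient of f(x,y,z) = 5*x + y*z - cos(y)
(5, z + sin(y), y)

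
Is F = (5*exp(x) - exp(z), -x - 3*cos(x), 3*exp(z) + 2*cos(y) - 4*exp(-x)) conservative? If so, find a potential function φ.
No, ∇×F = (-2*sin(y), -exp(z) - 4*exp(-x), 3*sin(x) - 1) ≠ 0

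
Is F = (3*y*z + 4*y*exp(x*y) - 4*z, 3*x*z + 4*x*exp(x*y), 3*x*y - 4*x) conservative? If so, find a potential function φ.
Yes, F is conservative. φ = 3*x*y*z - 4*x*z + 4*exp(x*y)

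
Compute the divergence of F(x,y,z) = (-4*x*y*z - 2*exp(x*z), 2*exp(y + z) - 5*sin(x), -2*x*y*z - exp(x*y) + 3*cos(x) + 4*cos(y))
-2*x*y - 4*y*z - 2*z*exp(x*z) + 2*exp(y + z)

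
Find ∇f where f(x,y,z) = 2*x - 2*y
(2, -2, 0)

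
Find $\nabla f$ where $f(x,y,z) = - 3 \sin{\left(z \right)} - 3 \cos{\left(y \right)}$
(0, 3*sin(y), -3*cos(z))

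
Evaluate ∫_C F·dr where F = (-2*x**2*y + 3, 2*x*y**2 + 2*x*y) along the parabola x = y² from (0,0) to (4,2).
-1412/35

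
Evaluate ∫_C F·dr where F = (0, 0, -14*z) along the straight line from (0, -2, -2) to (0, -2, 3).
-35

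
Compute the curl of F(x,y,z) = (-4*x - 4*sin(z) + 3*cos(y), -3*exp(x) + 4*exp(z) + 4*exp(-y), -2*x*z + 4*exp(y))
(4*exp(y) - 4*exp(z), 2*z - 4*cos(z), -3*exp(x) + 3*sin(y))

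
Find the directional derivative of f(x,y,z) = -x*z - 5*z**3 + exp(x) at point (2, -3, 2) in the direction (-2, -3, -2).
2*sqrt(17)*(64 - exp(2))/17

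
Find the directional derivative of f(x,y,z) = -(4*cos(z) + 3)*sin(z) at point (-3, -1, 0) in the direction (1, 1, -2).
7*sqrt(6)/3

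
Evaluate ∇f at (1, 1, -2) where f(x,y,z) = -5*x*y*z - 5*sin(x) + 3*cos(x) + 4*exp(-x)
(-5*cos(1) - 3*sin(1) - 4*exp(-1) + 10, 10, -5)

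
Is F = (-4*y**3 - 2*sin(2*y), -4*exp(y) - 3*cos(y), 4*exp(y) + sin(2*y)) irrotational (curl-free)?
No, ∇×F = (4*exp(y) + 2*cos(2*y), 0, 12*y**2 + 4*cos(2*y))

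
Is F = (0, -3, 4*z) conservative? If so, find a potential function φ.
Yes, F is conservative. φ = -3*y + 2*z**2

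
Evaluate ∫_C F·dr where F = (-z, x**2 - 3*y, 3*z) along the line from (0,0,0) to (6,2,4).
30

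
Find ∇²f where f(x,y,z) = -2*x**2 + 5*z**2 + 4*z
6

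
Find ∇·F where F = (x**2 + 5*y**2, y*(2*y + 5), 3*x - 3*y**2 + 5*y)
2*x + 4*y + 5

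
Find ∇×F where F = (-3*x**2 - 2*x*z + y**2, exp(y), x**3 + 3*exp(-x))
(0, -3*x**2 - 2*x + 3*exp(-x), -2*y)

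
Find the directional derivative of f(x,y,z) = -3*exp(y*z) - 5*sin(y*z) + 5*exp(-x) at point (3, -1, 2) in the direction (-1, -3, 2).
sqrt(14)*(40*exp(3)*cos(2) + 5 + 24*E)*exp(-3)/14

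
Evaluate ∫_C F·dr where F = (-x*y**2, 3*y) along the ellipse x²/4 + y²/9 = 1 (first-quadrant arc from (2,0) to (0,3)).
45/2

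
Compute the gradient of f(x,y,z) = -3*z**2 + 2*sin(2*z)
(0, 0, -6*z + 4*cos(2*z))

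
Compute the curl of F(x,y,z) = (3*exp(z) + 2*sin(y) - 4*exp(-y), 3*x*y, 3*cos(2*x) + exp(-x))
(0, 3*exp(z) + 6*sin(2*x) + exp(-x), 3*y - 2*cos(y) - 4*exp(-y))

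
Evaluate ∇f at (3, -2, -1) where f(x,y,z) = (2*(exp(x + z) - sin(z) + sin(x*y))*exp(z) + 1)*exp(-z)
(-4*cos(6) + 2*exp(2), 6*cos(6), -E - 2*cos(1) + 2*exp(2))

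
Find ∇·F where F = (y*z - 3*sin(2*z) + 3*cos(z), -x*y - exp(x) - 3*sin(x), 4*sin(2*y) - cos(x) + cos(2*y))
-x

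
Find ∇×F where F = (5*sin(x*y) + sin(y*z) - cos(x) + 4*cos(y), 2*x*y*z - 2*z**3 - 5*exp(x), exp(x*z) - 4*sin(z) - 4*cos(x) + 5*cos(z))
(-2*x*y + 6*z**2, y*cos(y*z) - z*exp(x*z) - 4*sin(x), -5*x*cos(x*y) + 2*y*z - z*cos(y*z) - 5*exp(x) + 4*sin(y))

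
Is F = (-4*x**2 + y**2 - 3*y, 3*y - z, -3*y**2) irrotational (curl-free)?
No, ∇×F = (1 - 6*y, 0, 3 - 2*y)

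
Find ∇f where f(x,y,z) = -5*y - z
(0, -5, -1)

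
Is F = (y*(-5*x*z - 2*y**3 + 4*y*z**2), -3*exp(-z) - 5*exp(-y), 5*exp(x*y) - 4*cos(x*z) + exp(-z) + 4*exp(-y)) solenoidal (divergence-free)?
No, ∇·F = 4*x*sin(x*z) - 5*y*z - exp(-z) + 5*exp(-y)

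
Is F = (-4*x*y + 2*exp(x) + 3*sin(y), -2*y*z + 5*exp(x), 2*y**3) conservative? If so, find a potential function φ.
No, ∇×F = (2*y*(3*y + 1), 0, 4*x + 5*exp(x) - 3*cos(y)) ≠ 0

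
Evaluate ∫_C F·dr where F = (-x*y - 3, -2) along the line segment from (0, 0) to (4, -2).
8/3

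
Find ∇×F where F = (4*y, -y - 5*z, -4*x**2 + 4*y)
(9, 8*x, -4)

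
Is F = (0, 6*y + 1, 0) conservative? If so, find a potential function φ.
Yes, F is conservative. φ = y*(3*y + 1)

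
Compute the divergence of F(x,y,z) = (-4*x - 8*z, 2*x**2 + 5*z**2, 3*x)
-4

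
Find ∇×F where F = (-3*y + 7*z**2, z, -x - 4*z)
(-1, 14*z + 1, 3)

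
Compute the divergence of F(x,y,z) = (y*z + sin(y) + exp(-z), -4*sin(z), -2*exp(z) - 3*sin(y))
-2*exp(z)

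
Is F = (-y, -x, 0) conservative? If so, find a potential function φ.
Yes, F is conservative. φ = -x*y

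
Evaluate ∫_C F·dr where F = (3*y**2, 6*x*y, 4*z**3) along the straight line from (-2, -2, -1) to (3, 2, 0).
59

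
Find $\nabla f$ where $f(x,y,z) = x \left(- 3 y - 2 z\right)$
(-3*y - 2*z, -3*x, -2*x)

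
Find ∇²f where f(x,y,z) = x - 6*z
0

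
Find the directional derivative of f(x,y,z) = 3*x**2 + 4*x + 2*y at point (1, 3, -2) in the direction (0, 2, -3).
4*sqrt(13)/13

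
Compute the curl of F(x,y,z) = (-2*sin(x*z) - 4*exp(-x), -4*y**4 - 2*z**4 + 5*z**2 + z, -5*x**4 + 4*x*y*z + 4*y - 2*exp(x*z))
(4*x*z + 8*z**3 - 10*z + 3, 20*x**3 - 2*x*cos(x*z) - 4*y*z + 2*z*exp(x*z), 0)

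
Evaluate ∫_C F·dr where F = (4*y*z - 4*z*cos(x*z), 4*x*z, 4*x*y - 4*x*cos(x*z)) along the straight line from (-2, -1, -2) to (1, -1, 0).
4*sin(4) + 16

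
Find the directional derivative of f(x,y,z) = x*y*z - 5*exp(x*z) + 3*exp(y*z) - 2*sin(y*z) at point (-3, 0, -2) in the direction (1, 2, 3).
sqrt(14)*(8 + 55*exp(6))/14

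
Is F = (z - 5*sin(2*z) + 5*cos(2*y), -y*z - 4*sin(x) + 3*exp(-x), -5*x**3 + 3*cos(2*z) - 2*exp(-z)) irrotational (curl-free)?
No, ∇×F = (y, 15*x**2 - 10*cos(2*z) + 1, 10*sin(2*y) - 4*cos(x) - 3*exp(-x))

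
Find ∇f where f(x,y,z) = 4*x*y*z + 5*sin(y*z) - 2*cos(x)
(4*y*z + 2*sin(x), z*(4*x + 5*cos(y*z)), y*(4*x + 5*cos(y*z)))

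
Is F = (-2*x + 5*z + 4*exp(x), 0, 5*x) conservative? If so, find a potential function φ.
Yes, F is conservative. φ = -x**2 + 5*x*z + 4*exp(x)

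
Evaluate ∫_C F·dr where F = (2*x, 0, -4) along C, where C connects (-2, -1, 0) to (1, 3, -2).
5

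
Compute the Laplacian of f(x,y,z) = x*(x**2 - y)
6*x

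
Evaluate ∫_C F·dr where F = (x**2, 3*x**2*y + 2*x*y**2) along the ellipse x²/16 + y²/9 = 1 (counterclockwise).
54*pi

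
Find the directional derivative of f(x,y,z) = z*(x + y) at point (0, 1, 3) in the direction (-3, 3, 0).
0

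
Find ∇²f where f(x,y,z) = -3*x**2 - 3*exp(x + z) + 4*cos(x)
-6*exp(x + z) - 4*cos(x) - 6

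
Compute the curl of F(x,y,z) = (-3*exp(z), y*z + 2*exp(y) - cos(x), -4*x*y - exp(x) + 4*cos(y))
(-4*x - y - 4*sin(y), 4*y + exp(x) - 3*exp(z), sin(x))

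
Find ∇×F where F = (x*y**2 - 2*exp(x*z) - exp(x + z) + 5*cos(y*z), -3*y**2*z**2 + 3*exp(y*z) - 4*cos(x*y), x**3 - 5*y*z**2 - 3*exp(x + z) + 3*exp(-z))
(6*y**2*z - 3*y*exp(y*z) - 5*z**2, -3*x**2 - 2*x*exp(x*z) - 5*y*sin(y*z) + 2*exp(x + z), -2*x*y + 4*y*sin(x*y) + 5*z*sin(y*z))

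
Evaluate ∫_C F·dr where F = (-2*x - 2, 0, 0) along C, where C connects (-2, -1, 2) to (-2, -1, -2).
0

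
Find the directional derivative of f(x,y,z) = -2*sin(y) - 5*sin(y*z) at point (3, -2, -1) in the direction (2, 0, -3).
-30*sqrt(13)*cos(2)/13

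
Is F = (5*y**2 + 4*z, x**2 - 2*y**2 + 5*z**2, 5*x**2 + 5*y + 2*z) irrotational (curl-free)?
No, ∇×F = (5 - 10*z, 4 - 10*x, 2*x - 10*y)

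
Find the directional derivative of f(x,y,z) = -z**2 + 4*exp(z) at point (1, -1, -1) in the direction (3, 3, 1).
2*sqrt(19)*(2 + E)*exp(-1)/19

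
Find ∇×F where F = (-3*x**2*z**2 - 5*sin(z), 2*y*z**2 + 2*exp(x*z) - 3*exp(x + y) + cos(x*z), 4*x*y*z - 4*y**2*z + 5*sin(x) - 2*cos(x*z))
(4*x*z - 2*x*exp(x*z) + x*sin(x*z) - 12*y*z, -6*x**2*z - 4*y*z - 2*z*sin(x*z) - 5*cos(x) - 5*cos(z), 2*z*exp(x*z) - z*sin(x*z) - 3*exp(x + y))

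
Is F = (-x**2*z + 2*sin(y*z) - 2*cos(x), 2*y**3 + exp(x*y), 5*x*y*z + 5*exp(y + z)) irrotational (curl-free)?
No, ∇×F = (5*x*z + 5*exp(y + z), -x**2 - 5*y*z + 2*y*cos(y*z), y*exp(x*y) - 2*z*cos(y*z))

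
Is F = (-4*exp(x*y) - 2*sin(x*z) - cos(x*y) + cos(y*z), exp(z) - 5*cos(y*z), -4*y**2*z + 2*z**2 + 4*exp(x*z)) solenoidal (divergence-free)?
No, ∇·F = 4*x*exp(x*z) - 4*y**2 - 4*y*exp(x*y) + y*sin(x*y) + 5*z*sin(y*z) - 2*z*cos(x*z) + 4*z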